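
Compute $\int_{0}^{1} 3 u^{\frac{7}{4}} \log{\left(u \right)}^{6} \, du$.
$\frac{35389440}{19487171}$

Consider the simpler parametrised integral
$$J(a) = \int_{0}^{1} 3 u^{a} \, du = \frac{3}{a + 1}.$$

Differentiating under the integral sign brings down a factor of $\ln u$:
$$\frac{dJ}{da} = \int_{0}^{1} 3 u^{a} \log{\left(u \right)} \, du = - \frac{3}{\left(a + 1\right)^{2}}.$$

Repeating $6$ times in total — each differentiation brings down another $\ln u$ — gives
$$\frac{d^{6}J}{da^{6}} = \int_{0}^{1} 3 u^{a} \log{\left(u \right)}^{6} \, du = \frac{2160}{\left(a + 1\right)^{7}},$$
and the integrand here is exactly the target integrand, so $I = \frac{2160}{\left(a + 1\right)^{7}}$.

Setting $a = \frac{7}{4}$:
$$I = \frac{35389440}{19487171}.$$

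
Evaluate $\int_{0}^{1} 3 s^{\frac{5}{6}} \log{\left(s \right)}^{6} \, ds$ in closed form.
$\frac{604661760}{19487171}$

Begin with the known integral
$$J(a) = \int_{0}^{1} 3 s^{a} \, ds = \frac{3}{a + 1}.$$

Differentiating under the integral sign brings down a factor of $\ln s$:
$$\frac{dJ}{da} = \int_{0}^{1} 3 s^{a} \log{\left(s \right)} \, ds = - \frac{3}{\left(a + 1\right)^{2}}.$$

Repeating $6$ times in total — each differentiation brings down another $\ln s$ — gives
$$\frac{d^{6}J}{da^{6}} = \int_{0}^{1} 3 s^{a} \log{\left(s \right)}^{6} \, ds = \frac{2160}{\left(a + 1\right)^{7}},$$
and the integrand here is exactly the target integrand, so $I = \frac{2160}{\left(a + 1\right)^{7}}$.

Setting $a = \frac{5}{6}$:
$$I = \frac{604661760}{19487171}.$$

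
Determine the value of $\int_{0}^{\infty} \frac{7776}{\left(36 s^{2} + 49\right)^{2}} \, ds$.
$\frac{324 \pi}{343}$

Recall the elementary integral
$$J(a) = \int_{0}^{\infty} \frac{6}{a^{2} + s^{2}} \, ds = \frac{3 \pi}{a}.$$

Differentiating under the integral sign with respect to $a$,
$$\frac{dJ}{da} = \int_{0}^{\infty} - \frac{12 a}{\left(a^{2} + s^{2}\right)^{2}} \, ds = - \frac{3 \pi}{a^{2}},$$
so $\int_{0}^{\infty} \frac{6}{\left(a^{2} + s^{2}\right)^{2}} \, ds = \frac{3 \pi}{2 a^{3}}$.

Setting $a = \frac{7}{6}$:
$$I = \frac{324 \pi}{343}.$$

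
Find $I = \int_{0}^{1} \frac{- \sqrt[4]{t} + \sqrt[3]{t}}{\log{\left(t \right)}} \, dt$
$\log{\left(\frac{16}{15} \right)}$

Consider the one-parameter family: let $I(a) = \int_{0}^{1} \frac{- \sqrt[4]{t} + t^{a}}{\log{\left(t \right)}} \, dt$.

Since $\dfrac{\partial}{\partial a}\,t^{a} = t^{a} \ln t$, the $\ln t$ in the denominator cancels and
$$\frac{dI}{da} = \int_{0}^{1} t^{a} \, dt = \left[\frac{t^{a+1}}{a+1}\right]_0^1 = \frac{1}{a + 1}.$$

Integrating with respect to $a$ gives $I(a) = \log{\left(\frac{4 a}{5} + \frac{4}{5} \right)} + C$.

At $a = \frac{1}{4}$ the integrand is identically $0$, so $I(\frac{1}{4}) = 0$. The closed form gives $0$, hence $C = 0$.

Setting $a = \frac{1}{3}$:
$$I = \log{\left(\frac{16}{15} \right)}.$$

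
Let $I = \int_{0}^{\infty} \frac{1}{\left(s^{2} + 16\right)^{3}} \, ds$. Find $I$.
$\frac{3 \pi}{16384}$

Start from the standard arctangent integral
$$J(a) = \int_{0}^{\infty} \frac{1}{a^{2} + s^{2}} \, ds = \frac{\pi}{2 a}.$$

Differentiating under the integral sign with respect to $a$,
$$\frac{dJ}{da} = \int_{0}^{\infty} - \frac{2 a}{\left(a^{2} + s^{2}\right)^{2}} \, ds = - \frac{\pi}{2 a^{2}},$$
so $\int_{0}^{\infty} \frac{1}{\left(a^{2} + s^{2}\right)^{2}} \, ds = \frac{\pi}{4 a^{3}}$.

Repeating — each differentiation of $1/(s^2+a^2)^j$ produces $-2ja/(s^2+a^2)^{j+1}$ — and dividing through by $-2ja$ at each step yields, after $2$ differentiations in total,
$$\int_{0}^{\infty} \frac{1}{\left(a^{2} + s^{2}\right)^{3}} \, ds = \frac{3 \pi}{16 a^{5}}.$$

Setting $a = 4$:
$$I = \frac{3 \pi}{16384}.$$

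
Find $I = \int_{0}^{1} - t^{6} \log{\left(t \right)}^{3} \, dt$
$\frac{6}{2401}$

Start from the elementary integral
$$J(a) = \int_{0}^{1} - t^{a} \, dt = - \frac{1}{a + 1}.$$

Differentiating under the integral sign brings down a factor of $\ln t$:
$$\frac{dJ}{da} = \int_{0}^{1} - t^{a} \log{\left(t \right)} \, dt = \frac{1}{\left(a + 1\right)^{2}}.$$

Repeating $3$ times in total — each differentiation brings down another $\ln t$ — gives
$$\frac{d^{3}J}{da^{3}} = \int_{0}^{1} - t^{a} \log{\left(t \right)}^{3} \, dt = \frac{6}{\left(a + 1\right)^{4}},$$
and the integrand here is exactly the target integrand, so $I = \frac{6}{\left(a + 1\right)^{4}}$.

Setting $a = 6$:
$$I = \frac{6}{2401}.$$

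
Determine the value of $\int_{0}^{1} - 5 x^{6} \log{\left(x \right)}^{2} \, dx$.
$- \frac{10}{343}$

Start from the elementary integral
$$J(a) = \int_{0}^{1} - 5 x^{a} \, dx = - \frac{5}{a + 1}.$$

Differentiating under the integral sign brings down a factor of $\ln x$:
$$\frac{dJ}{da} = \int_{0}^{1} - 5 x^{a} \log{\left(x \right)} \, dx = \frac{5}{\left(a + 1\right)^{2}}.$$

Repeating twice in total — each differentiation brings down another $\ln x$ — gives
$$\frac{d^{2}J}{da^{2}} = \int_{0}^{1} - 5 x^{a} \log{\left(x \right)}^{2} \, dx = - \frac{10}{\left(a + 1\right)^{3}},$$
and the integrand here is exactly the target integrand, so $I = - \frac{10}{\left(a + 1\right)^{3}}$.

Setting $a = 6$:
$$I = - \frac{10}{343}.$$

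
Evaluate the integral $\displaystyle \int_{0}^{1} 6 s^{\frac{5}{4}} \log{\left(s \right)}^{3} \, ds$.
$- \frac{1024}{729}$

Start from the elementary integral
$$J(a) = \int_{0}^{1} 6 s^{a} \, ds = \frac{6}{a + 1}.$$

Differentiating under the integral sign brings down a factor of $\ln s$:
$$\frac{dJ}{da} = \int_{0}^{1} 6 s^{a} \log{\left(s \right)} \, ds = - \frac{6}{\left(a + 1\right)^{2}}.$$

Repeating $3$ times in total — each differentiation brings down another $\ln s$ — gives
$$\frac{d^{3}J}{da^{3}} = \int_{0}^{1} 6 s^{a} \log{\left(s \right)}^{3} \, ds = - \frac{36}{\left(a + 1\right)^{4}},$$
and the integrand here is exactly the target integrand, so $I = - \frac{36}{\left(a + 1\right)^{4}}$.

Setting $a = \frac{5}{4}$:
$$I = - \frac{1024}{729}.$$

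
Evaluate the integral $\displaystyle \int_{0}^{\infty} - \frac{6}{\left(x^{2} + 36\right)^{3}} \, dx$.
$- \frac{\pi}{6912}$

Recall the elementary integral
$$J(a) = \int_{0}^{\infty} - \frac{6}{a^{2} + x^{2}} \, dx = - \frac{3 \pi}{a}.$$

Differentiating under the integral sign with respect to $a$,
$$\frac{dJ}{da} = \int_{0}^{\infty} \frac{12 a}{\left(a^{2} + x^{2}\right)^{2}} \, dx = \frac{3 \pi}{a^{2}},$$
so $\int_{0}^{\infty} - \frac{6}{\left(a^{2} + x^{2}\right)^{2}} \, dx = - \frac{3 \pi}{2 a^{3}}$.

Repeating — each differentiation of $1/(x^2+a^2)^j$ produces $-2ja/(x^2+a^2)^{j+1}$ — and dividing through by $-2ja$ at each step yields, after $2$ differentiations in total,
$$\int_{0}^{\infty} - \frac{6}{\left(a^{2} + x^{2}\right)^{3}} \, dx = - \frac{9 \pi}{8 a^{5}}.$$

Setting $a = 6$:
$$I = - \frac{\pi}{6912}.$$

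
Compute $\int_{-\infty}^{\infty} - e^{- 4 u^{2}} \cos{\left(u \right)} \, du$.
$- \frac{\sqrt{\pi}}{2 e^{\frac{1}{16}}}$

Define $I(b) = \int_{-\infty}^{\infty} - e^{- 4 u^{2}} \cos{\left(b u \right)} \, du$.

Differentiating under the integral sign,
$$I'(b) = \int_{-\infty}^{\infty} u e^{- 4 u^{2}} \sin{\left(b u \right)} \, du.$$

Integrate $\int_{-\infty}^{\infty} u \sin(b u)\, e^{- 4 u^{2}}\, du$ by parts with $w = \sin(b u)$ and $dv = u\, e^{- 4 u^{2}}\, du$, giving $v = - \frac{e^{- 4 u^{2}}}{8}$. The boundary term vanishes and
$$\int_{-\infty}^{\infty} u \sin(b u)\, e^{- 4 u^{2}}\, du = \frac{b}{8} \int_{-\infty}^{\infty} \cos(b u)\, e^{- 4 u^{2}}\, du,$$
so $I'(b) = - \frac{b}{8}\, I(b)$.

This is a separable first-order ODE; solving with the initial condition $I(0) = \int_{-\infty}^{\infty} - e^{- 4 u^{2}}\,du = - \frac{\sqrt{\pi}}{2}$ gives
$$I(b) = - \frac{\sqrt{\pi} e^{- \frac{b^{2}}{16}}}{2}.$$

Setting $b = 1$:
$$I = - \frac{\sqrt{\pi}}{2 e^{\frac{1}{16}}}.$$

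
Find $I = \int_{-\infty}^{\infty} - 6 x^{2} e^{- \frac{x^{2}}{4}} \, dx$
$- 24 \sqrt{\pi}$

Consider the simpler parametrised integral
$$J(a) = \int_{-\infty}^{\infty} - 6 e^{- a x^{2}} \, dx = - \frac{6 \sqrt{\pi}}{\sqrt{a}}.$$

Differentiating under the integral sign brings down a factor of $(-x^2)$:
$$\frac{dJ}{da} = \int_{-\infty}^{\infty} 6 x^{2} e^{- a x^{2}} \, dx = \frac{3 \sqrt{\pi}}{a^{\frac{3}{2}}}.$$

The integral on the left is $-I$, so $I = - \frac{3 \sqrt{\pi}}{a^{\frac{3}{2}}}$.

Setting $a = \frac{1}{4}$:
$$I = - 24 \sqrt{\pi}.$$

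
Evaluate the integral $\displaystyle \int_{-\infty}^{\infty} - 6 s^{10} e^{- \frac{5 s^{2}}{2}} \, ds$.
$- \frac{1134 \sqrt{10} \sqrt{\pi}}{3125}$

Begin with the known integral
$$J(a) = \int_{-\infty}^{\infty} - 6 e^{- a s^{2}} \, ds = - \frac{6 \sqrt{\pi}}{\sqrt{a}}.$$

Differentiating under the integral sign brings down a factor of $(-s^2)$:
$$\frac{dJ}{da} = \int_{-\infty}^{\infty} 6 s^{2} e^{- a s^{2}} \, ds = \frac{3 \sqrt{\pi}}{a^{\frac{3}{2}}}.$$

Repeating $5$ times in total — each differentiation brings down another $(-s^2)$ — gives
$$\frac{d^{5}J}{da^{5}} = \int_{-\infty}^{\infty} 6 s^{10} e^{- a s^{2}} \, ds = \frac{2835 \sqrt{\pi}}{16 a^{\frac{11}{2}}},$$
and the integrand here is $(-1)^{5}$ times the target integrand, so $I = (-1)^{5}\,\frac{d^{5}J}{da^{5}} = - \frac{2835 \sqrt{\pi}}{16 a^{\frac{11}{2}}}$.

Setting $a = \frac{5}{2}$:
$$I = - \frac{1134 \sqrt{10} \sqrt{\pi}}{3125}.$$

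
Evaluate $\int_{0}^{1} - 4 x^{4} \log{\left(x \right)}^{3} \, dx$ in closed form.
$\frac{24}{625}$

Start from the elementary integral
$$J(a) = \int_{0}^{1} - 4 x^{a} \, dx = - \frac{4}{a + 1}.$$

Differentiating under the integral sign brings down a factor of $\ln x$:
$$\frac{dJ}{da} = \int_{0}^{1} - 4 x^{a} \log{\left(x \right)} \, dx = \frac{4}{\left(a + 1\right)^{2}}.$$

Repeating $3$ times in total — each differentiation brings down another $\ln x$ — gives
$$\frac{d^{3}J}{da^{3}} = \int_{0}^{1} - 4 x^{a} \log{\left(x \right)}^{3} \, dx = \frac{24}{\left(a + 1\right)^{4}},$$
and the integrand here is exactly the target integrand, so $I = \frac{24}{\left(a + 1\right)^{4}}$.

Setting $a = 4$:
$$I = \frac{24}{625}.$$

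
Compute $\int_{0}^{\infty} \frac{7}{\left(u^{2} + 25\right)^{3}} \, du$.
$\frac{21 \pi}{50000}$

Start from the standard arctangent integral
$$J(a) = \int_{0}^{\infty} \frac{7}{a^{2} + u^{2}} \, du = \frac{7 \pi}{2 a}.$$

Differentiating under the integral sign with respect to $a$,
$$\frac{dJ}{da} = \int_{0}^{\infty} - \frac{14 a}{\left(a^{2} + u^{2}\right)^{2}} \, du = - \frac{7 \pi}{2 a^{2}},$$
so $\int_{0}^{\infty} \frac{7}{\left(a^{2} + u^{2}\right)^{2}} \, du = \frac{7 \pi}{4 a^{3}}$.

Repeating — each differentiation of $1/(u^2+a^2)^j$ produces $-2ja/(u^2+a^2)^{j+1}$ — and dividing through by $-2ja$ at each step yields, after $2$ differentiations in total,
$$\int_{0}^{\infty} \frac{7}{\left(a^{2} + u^{2}\right)^{3}} \, du = \frac{21 \pi}{16 a^{5}}.$$

Setting $a = 5$:
$$I = \frac{21 \pi}{50000}.$$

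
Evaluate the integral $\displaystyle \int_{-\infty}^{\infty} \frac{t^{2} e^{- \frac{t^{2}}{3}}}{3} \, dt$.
$\frac{\sqrt{3} \sqrt{\pi}}{2}$

Begin with the known integral
$$J(a) = \int_{-\infty}^{\infty} \frac{e^{- a t^{2}}}{3} \, dt = \frac{\sqrt{\pi}}{3 \sqrt{a}}.$$

Differentiating under the integral sign brings down a factor of $(-t^2)$:
$$\frac{dJ}{da} = \int_{-\infty}^{\infty} - \frac{t^{2} e^{- a t^{2}}}{3} \, dt = - \frac{\sqrt{\pi}}{6 a^{\frac{3}{2}}}.$$

The integral on the left is $-I$, so $I = \frac{\sqrt{\pi}}{6 a^{\frac{3}{2}}}$.

Setting $a = \frac{1}{3}$:
$$I = \frac{\sqrt{3} \sqrt{\pi}}{2}.$$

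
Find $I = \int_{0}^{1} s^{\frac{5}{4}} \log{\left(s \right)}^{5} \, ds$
$- \frac{163840}{177147}$

Begin with the known integral
$$J(a) = \int_{0}^{1} s^{a} \, ds = \frac{1}{a + 1}.$$

Differentiating under the integral sign brings down a factor of $\ln s$:
$$\frac{dJ}{da} = \int_{0}^{1} s^{a} \log{\left(s \right)} \, ds = - \frac{1}{\left(a + 1\right)^{2}}.$$

Repeating $5$ times in total — each differentiation brings down another $\ln s$ — gives
$$\frac{d^{5}J}{da^{5}} = \int_{0}^{1} s^{a} \log{\left(s \right)}^{5} \, ds = - \frac{120}{\left(a + 1\right)^{6}},$$
and the integrand here is exactly the target integrand, so $I = - \frac{120}{\left(a + 1\right)^{6}}$.

Setting $a = \frac{5}{4}$:
$$I = - \frac{163840}{177147}.$$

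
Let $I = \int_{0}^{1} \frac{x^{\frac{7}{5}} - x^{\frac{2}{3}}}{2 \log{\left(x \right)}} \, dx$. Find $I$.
$\log{\left(\frac{6}{5} \right)}$

Introduce a parameter $a$ in the exponent: let $I(a) = \int_{0}^{1} \frac{x^{\frac{7}{5}} - x^{a}}{2 \log{\left(x \right)}} \, dx$.

Since $\dfrac{\partial}{\partial a}\,x^{a} = x^{a} \ln x$, the $\ln x$ in the denominator cancels and
$$\frac{dI}{da} = \int_{0}^{1} - \frac{1}{2} x^{a} \, dx = - \frac{1}{2} \left[\frac{x^{a+1}}{a+1}\right]_0^1 = - \frac{1}{2 a + 2}.$$

Integrating with respect to $a$ gives $I(a) = - \frac{\log{\left(a + 1 \right)}}{2} - \frac{\log{\left(5 \right)}}{2} + \frac{\log{\left(12 \right)}}{2} + C$.

At $a = \frac{7}{5}$ the integrand is identically $0$, so $I(\frac{7}{5}) = 0$. The closed form gives $0$, hence $C = 0$.

Setting $a = \frac{2}{3}$:
$$I = \log{\left(\frac{6}{5} \right)}.$$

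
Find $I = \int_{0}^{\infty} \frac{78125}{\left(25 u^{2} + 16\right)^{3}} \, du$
$\frac{46875 \pi}{16384}$

Start from the standard arctangent integral
$$J(a) = \int_{0}^{\infty} \frac{5}{a^{2} + u^{2}} \, du = \frac{5 \pi}{2 a}.$$

Differentiating under the integral sign with respect to $a$,
$$\frac{dJ}{da} = \int_{0}^{\infty} - \frac{10 a}{\left(a^{2} + u^{2}\right)^{2}} \, du = - \frac{5 \pi}{2 a^{2}},$$
so $\int_{0}^{\infty} \frac{5}{\left(a^{2} + u^{2}\right)^{2}} \, du = \frac{5 \pi}{4 a^{3}}$.

Repeating — each differentiation of $1/(u^2+a^2)^j$ produces $-2ja/(u^2+a^2)^{j+1}$ — and dividing through by $-2ja$ at each step yields, after $2$ differentiations in total,
$$\int_{0}^{\infty} \frac{5}{\left(a^{2} + u^{2}\right)^{3}} \, du = \frac{15 \pi}{16 a^{5}}.$$

Setting $a = \frac{4}{5}$:
$$I = \frac{46875 \pi}{16384}.$$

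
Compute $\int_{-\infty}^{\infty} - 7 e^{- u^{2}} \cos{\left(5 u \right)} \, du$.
$- \frac{7 \sqrt{\pi}}{e^{\frac{25}{4}}}$

Let $b$ denote the cosine frequency and define $I(b) = \int_{-\infty}^{\infty} - 7 e^{- u^{2}} \cos{\left(b u \right)} \, du$.

Differentiating under the integral sign,
$$I'(b) = \int_{-\infty}^{\infty} 7 u e^{- u^{2}} \sin{\left(b u \right)} \, du.$$

Integrate $\int_{-\infty}^{\infty} u \sin(b u)\, e^{- u^{2}}\, du$ by parts with $w = \sin(b u)$ and $dv = u\, e^{- u^{2}}\, du$, giving $v = - \frac{e^{- u^{2}}}{2}$. The boundary term vanishes and
$$\int_{-\infty}^{\infty} u \sin(b u)\, e^{- u^{2}}\, du = \frac{b}{2} \int_{-\infty}^{\infty} \cos(b u)\, e^{- u^{2}}\, du,$$
so $I'(b) = - \frac{b}{2}\, I(b)$.

This is a separable first-order ODE; solving with the initial condition $I(0) = \int_{-\infty}^{\infty} - 7 e^{- u^{2}}\,du = - 7 \sqrt{\pi}$ gives
$$I(b) = - 7 \sqrt{\pi} e^{- \frac{b^{2}}{4}}.$$

Setting $b = 5$:
$$I = - \frac{7 \sqrt{\pi}}{e^{\frac{25}{4}}}.$$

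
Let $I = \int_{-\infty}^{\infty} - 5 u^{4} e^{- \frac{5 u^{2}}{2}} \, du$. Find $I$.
$- \frac{3 \sqrt{10} \sqrt{\pi}}{25}$

Start from the elementary integral
$$J(a) = \int_{-\infty}^{\infty} - 5 e^{- a u^{2}} \, du = - \frac{5 \sqrt{\pi}}{\sqrt{a}}.$$

Differentiating under the integral sign brings down a factor of $(-u^2)$:
$$\frac{dJ}{da} = \int_{-\infty}^{\infty} 5 u^{2} e^{- a u^{2}} \, du = \frac{5 \sqrt{\pi}}{2 a^{\frac{3}{2}}}.$$

Repeating twice in total — each differentiation brings down another $(-u^2)$ — gives
$$\frac{d^{2}J}{da^{2}} = \int_{-\infty}^{\infty} - 5 u^{4} e^{- a u^{2}} \, du = - \frac{15 \sqrt{\pi}}{4 a^{\frac{5}{2}}},$$
and the integrand here is exactly the target integrand, so $I = - \frac{15 \sqrt{\pi}}{4 a^{\frac{5}{2}}}$.

Setting $a = \frac{5}{2}$:
$$I = - \frac{3 \sqrt{10} \sqrt{\pi}}{25}.$$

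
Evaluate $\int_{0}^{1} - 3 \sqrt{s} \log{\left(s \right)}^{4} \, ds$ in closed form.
$- \frac{256}{27}$

Consider the simpler parametrised integral
$$J(a) = \int_{0}^{1} - 3 s^{a} \, ds = - \frac{3}{a + 1}.$$

Differentiating under the integral sign brings down a factor of $\ln s$:
$$\frac{dJ}{da} = \int_{0}^{1} - 3 s^{a} \log{\left(s \right)} \, ds = \frac{3}{\left(a + 1\right)^{2}}.$$

Repeating $4$ times in total — each differentiation brings down another $\ln s$ — gives
$$\frac{d^{4}J}{da^{4}} = \int_{0}^{1} - 3 s^{a} \log{\left(s \right)}^{4} \, ds = - \frac{72}{\left(a + 1\right)^{5}},$$
and the integrand here is exactly the target integrand, so $I = - \frac{72}{\left(a + 1\right)^{5}}$.

Setting $a = \frac{1}{2}$:
$$I = - \frac{256}{27}.$$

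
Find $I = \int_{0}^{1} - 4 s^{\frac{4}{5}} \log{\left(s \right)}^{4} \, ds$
$- \frac{100000}{19683}$

Begin with the known integral
$$J(a) = \int_{0}^{1} - 4 s^{a} \, ds = - \frac{4}{a + 1}.$$

Differentiating under the integral sign brings down a factor of $\ln s$:
$$\frac{dJ}{da} = \int_{0}^{1} - 4 s^{a} \log{\left(s \right)} \, ds = \frac{4}{\left(a + 1\right)^{2}}.$$

Repeating $4$ times in total — each differentiation brings down another $\ln s$ — gives
$$\frac{d^{4}J}{da^{4}} = \int_{0}^{1} - 4 s^{a} \log{\left(s \right)}^{4} \, ds = - \frac{96}{\left(a + 1\right)^{5}},$$
and the integrand here is exactly the target integrand, so $I = - \frac{96}{\left(a + 1\right)^{5}}$.

Setting $a = \frac{4}{5}$:
$$I = - \frac{100000}{19683}.$$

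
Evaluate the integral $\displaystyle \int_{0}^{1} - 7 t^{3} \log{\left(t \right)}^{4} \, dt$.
$- \frac{21}{128}$

Consider the simpler parametrised integral
$$J(a) = \int_{0}^{1} - 7 t^{a} \, dt = - \frac{7}{a + 1}.$$

Differentiating under the integral sign brings down a factor of $\ln t$:
$$\frac{dJ}{da} = \int_{0}^{1} - 7 t^{a} \log{\left(t \right)} \, dt = \frac{7}{\left(a + 1\right)^{2}}.$$

Repeating $4$ times in total — each differentiation brings down another $\ln t$ — gives
$$\frac{d^{4}J}{da^{4}} = \int_{0}^{1} - 7 t^{a} \log{\left(t \right)}^{4} \, dt = - \frac{168}{\left(a + 1\right)^{5}},$$
and the integrand here is exactly the target integrand, so $I = - \frac{168}{\left(a + 1\right)^{5}}$.

Setting $a = 3$:
$$I = - \frac{21}{128}.$$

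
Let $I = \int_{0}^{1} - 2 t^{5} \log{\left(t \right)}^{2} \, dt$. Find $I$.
$- \frac{1}{54}$

Begin with the known integral
$$J(a) = \int_{0}^{1} - 2 t^{a} \, dt = - \frac{2}{a + 1}.$$

Differentiating under the integral sign brings down a factor of $\ln t$:
$$\frac{dJ}{da} = \int_{0}^{1} - 2 t^{a} \log{\left(t \right)} \, dt = \frac{2}{\left(a + 1\right)^{2}}.$$

Repeating twice in total — each differentiation brings down another $\ln t$ — gives
$$\frac{d^{2}J}{da^{2}} = \int_{0}^{1} - 2 t^{a} \log{\left(t \right)}^{2} \, dt = - \frac{4}{\left(a + 1\right)^{3}},$$
and the integrand here is exactly the target integrand, so $I = - \frac{4}{\left(a + 1\right)^{3}}$.

Setting $a = 5$:
$$I = - \frac{1}{54}.$$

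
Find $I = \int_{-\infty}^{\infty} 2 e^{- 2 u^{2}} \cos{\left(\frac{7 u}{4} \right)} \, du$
$\frac{\sqrt{2} \sqrt{\pi}}{e^{\frac{49}{128}}}$

Treat the cosine frequency as a parameter and define $I(b) = \int_{-\infty}^{\infty} 2 e^{- 2 u^{2}} \cos{\left(b u \right)} \, du$.

Differentiating under the integral sign,
$$I'(b) = \int_{-\infty}^{\infty} - 2 u e^{- 2 u^{2}} \sin{\left(b u \right)} \, du.$$

Integrate $\int_{-\infty}^{\infty} u \sin(b u)\, e^{- 2 u^{2}}\, du$ by parts with $w = \sin(b u)$ and $dv = u\, e^{- 2 u^{2}}\, du$, giving $v = - \frac{e^{- 2 u^{2}}}{4}$. The boundary term vanishes and
$$\int_{-\infty}^{\infty} u \sin(b u)\, e^{- 2 u^{2}}\, du = \frac{b}{4} \int_{-\infty}^{\infty} \cos(b u)\, e^{- 2 u^{2}}\, du,$$
so $I'(b) = - \frac{b}{4}\, I(b)$.

This is a separable first-order ODE; solving with the initial condition $I(0) = \int_{-\infty}^{\infty} 2 e^{- 2 u^{2}}\,du = \sqrt{2} \sqrt{\pi}$ gives
$$I(b) = \sqrt{2} \sqrt{\pi} e^{- \frac{b^{2}}{8}}.$$

Setting $b = \frac{7}{4}$:
$$I = \frac{\sqrt{2} \sqrt{\pi}}{e^{\frac{49}{128}}}.$$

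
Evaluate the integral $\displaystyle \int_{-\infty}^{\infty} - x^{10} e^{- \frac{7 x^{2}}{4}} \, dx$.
$- \frac{8640 \sqrt{7} \sqrt{\pi}}{16807}$

Consider the simpler parametrised integral
$$J(a) = \int_{-\infty}^{\infty} - e^{- a x^{2}} \, dx = - \frac{\sqrt{\pi}}{\sqrt{a}}.$$

Differentiating under the integral sign brings down a factor of $(-x^2)$:
$$\frac{dJ}{da} = \int_{-\infty}^{\infty} x^{2} e^{- a x^{2}} \, dx = \frac{\sqrt{\pi}}{2 a^{\frac{3}{2}}}.$$

Repeating $5$ times in total — each differentiation brings down another $(-x^2)$ — gives
$$\frac{d^{5}J}{da^{5}} = \int_{-\infty}^{\infty} x^{10} e^{- a x^{2}} \, dx = \frac{945 \sqrt{\pi}}{32 a^{\frac{11}{2}}},$$
and the integrand here is $(-1)^{5}$ times the target integrand, so $I = (-1)^{5}\,\frac{d^{5}J}{da^{5}} = - \frac{945 \sqrt{\pi}}{32 a^{\frac{11}{2}}}$.

Setting $a = \frac{7}{4}$:
$$I = - \frac{8640 \sqrt{7} \sqrt{\pi}}{16807}.$$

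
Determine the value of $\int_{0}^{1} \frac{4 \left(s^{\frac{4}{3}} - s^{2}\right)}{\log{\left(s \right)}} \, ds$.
$\log{\left(\frac{2401}{6561} \right)}$

Replace the exponent $\frac{4}{3}$ by a parameter $a$: let $I(a) = \int_{0}^{1} \frac{4 \left(- s^{2} + s^{a}\right)}{\log{\left(s \right)}} \, ds$.

Since $\dfrac{\partial}{\partial a}\,s^{a} = s^{a} \ln s$, the $\ln s$ in the denominator cancels and
$$\frac{dI}{da} = \int_{0}^{1} 4 s^{a} \, ds = 4 \left[\frac{s^{a+1}}{a+1}\right]_0^1 = \frac{4}{a + 1}.$$

Integrating with respect to $a$ gives $I(a) = \log{\left(\frac{\left(a + 1\right)^{4}}{81} \right)} + C$.

At $a = 2$ the integrand is identically $0$, so $I(2) = 0$. The closed form gives $0$, hence $C = 0$.

Setting $a = \frac{4}{3}$:
$$I = \log{\left(\frac{2401}{6561} \right)}.$$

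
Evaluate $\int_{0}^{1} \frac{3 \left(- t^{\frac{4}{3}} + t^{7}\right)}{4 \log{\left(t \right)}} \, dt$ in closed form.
$\log{\left(\frac{4 \sqrt[4]{378}}{7} \right)}$

Replace the exponent $\frac{4}{3}$ by a parameter $a$: let $I(a) = \int_{0}^{1} \frac{3 \left(t^{7} - t^{a}\right)}{4 \log{\left(t \right)}} \, dt$.

Since $\dfrac{\partial}{\partial a}\,t^{a} = t^{a} \ln t$, the $\ln t$ in the denominator cancels and
$$\frac{dI}{da} = \int_{0}^{1} - \frac{3}{4} t^{a} \, dt = - \frac{3}{4} \left[\frac{t^{a+1}}{a+1}\right]_0^1 = - \frac{3}{4 a + 4}.$$

Integrating with respect to $a$ gives $I(a) = - \frac{3 \log{\left(a + 1 \right)}}{4} + \frac{9 \log{\left(2 \right)}}{4} + C$.

At $a = 7$ the integrand is identically $0$, so $I(7) = 0$. The closed form gives $0$, hence $C = 0$.

Setting $a = \frac{4}{3}$:
$$I = \log{\left(\frac{4 \sqrt[4]{378}}{7} \right)}.$$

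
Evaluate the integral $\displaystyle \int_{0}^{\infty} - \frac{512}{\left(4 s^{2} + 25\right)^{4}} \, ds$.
$- \frac{8 \pi}{15625}$

Recall the elementary integral
$$J(a) = \int_{0}^{\infty} - \frac{2}{a^{2} + s^{2}} \, ds = - \frac{\pi}{a}.$$

Differentiating under the integral sign with respect to $a$,
$$\frac{dJ}{da} = \int_{0}^{\infty} \frac{4 a}{\left(a^{2} + s^{2}\right)^{2}} \, ds = \frac{\pi}{a^{2}},$$
so $\int_{0}^{\infty} - \frac{2}{\left(a^{2} + s^{2}\right)^{2}} \, ds = - \frac{\pi}{2 a^{3}}$.

Repeating — each differentiation of $1/(s^2+a^2)^j$ produces $-2ja/(s^2+a^2)^{j+1}$ — and dividing through by $-2ja$ at each step yields, after $3$ differentiations in total,
$$\int_{0}^{\infty} - \frac{2}{\left(a^{2} + s^{2}\right)^{4}} \, ds = - \frac{5 \pi}{16 a^{7}}.$$

Setting $a = \frac{5}{2}$:
$$I = - \frac{8 \pi}{15625}.$$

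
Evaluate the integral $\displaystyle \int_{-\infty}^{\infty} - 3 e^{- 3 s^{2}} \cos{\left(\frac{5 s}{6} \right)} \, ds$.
$- \frac{\sqrt{3} \sqrt{\pi}}{e^{\frac{25}{432}}}$

Define $I(b) = \int_{-\infty}^{\infty} - 3 e^{- 3 s^{2}} \cos{\left(b s \right)} \, ds$.

Differentiating under the integral sign,
$$I'(b) = \int_{-\infty}^{\infty} 3 s e^{- 3 s^{2}} \sin{\left(b s \right)} \, ds.$$

Integrate $\int_{-\infty}^{\infty} s \sin(b s)\, e^{- 3 s^{2}}\, ds$ by parts with $u = \sin(b s)$ and $dv = s\, e^{- 3 s^{2}}\, ds$, giving $v = - \frac{e^{- 3 s^{2}}}{6}$. The boundary term vanishes and
$$\int_{-\infty}^{\infty} s \sin(b s)\, e^{- 3 s^{2}}\, ds = \frac{b}{6} \int_{-\infty}^{\infty} \cos(b s)\, e^{- 3 s^{2}}\, ds,$$
so $I'(b) = - \frac{b}{6}\, I(b)$.

This is a separable first-order ODE; solving with the initial condition $I(0) = \int_{-\infty}^{\infty} - 3 e^{- 3 s^{2}}\,ds = - \sqrt{3} \sqrt{\pi}$ gives
$$I(b) = - \sqrt{3} \sqrt{\pi} e^{- \frac{b^{2}}{12}}.$$

Setting $b = \frac{5}{6}$:
$$I = - \frac{\sqrt{3} \sqrt{\pi}}{e^{\frac{25}{432}}}.$$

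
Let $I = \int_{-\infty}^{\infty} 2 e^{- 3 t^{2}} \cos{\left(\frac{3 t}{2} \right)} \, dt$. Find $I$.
$\frac{2 \sqrt{3} \sqrt{\pi}}{3 e^{\frac{3}{16}}}$

Define $I(b) = \int_{-\infty}^{\infty} 2 e^{- 3 t^{2}} \cos{\left(b t \right)} \, dt$.

Differentiating under the integral sign,
$$I'(b) = \int_{-\infty}^{\infty} - 2 t e^{- 3 t^{2}} \sin{\left(b t \right)} \, dt.$$

Integrate $\int_{-\infty}^{\infty} t \sin(b t)\, e^{- 3 t^{2}}\, dt$ by parts with $u = \sin(b t)$ and $dv = t\, e^{- 3 t^{2}}\, dt$, giving $v = - \frac{e^{- 3 t^{2}}}{6}$. The boundary term vanishes and
$$\int_{-\infty}^{\infty} t \sin(b t)\, e^{- 3 t^{2}}\, dt = \frac{b}{6} \int_{-\infty}^{\infty} \cos(b t)\, e^{- 3 t^{2}}\, dt,$$
so $I'(b) = - \frac{b}{6}\, I(b)$.

This is a separable first-order ODE; solving with the initial condition $I(0) = \int_{-\infty}^{\infty} 2 e^{- 3 t^{2}}\,dt = \frac{2 \sqrt{3} \sqrt{\pi}}{3}$ gives
$$I(b) = \frac{2 \sqrt{3} \sqrt{\pi} e^{- \frac{b^{2}}{12}}}{3}.$$

Setting $b = \frac{3}{2}$:
$$I = \frac{2 \sqrt{3} \sqrt{\pi}}{3 e^{\frac{3}{16}}}.$$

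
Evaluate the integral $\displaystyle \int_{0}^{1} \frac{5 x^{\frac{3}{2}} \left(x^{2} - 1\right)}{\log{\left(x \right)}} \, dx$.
$- \log{\left(\frac{3125}{59049} \right)}$

Introduce a parameter $a$ in the exponent: let $I(a) = \int_{0}^{1} \frac{5 \left(x^{\frac{7}{2}} - x^{a}\right)}{\log{\left(x \right)}} \, dx$.

Since $\dfrac{\partial}{\partial a}\,x^{a} = x^{a} \ln x$, the $\ln x$ in the denominator cancels and
$$\frac{dI}{da} = \int_{0}^{1} -5 x^{a} \, dx = -5 \left[\frac{x^{a+1}}{a+1}\right]_0^1 = - \frac{5}{a + 1}.$$

Integrating with respect to $a$ gives $I(a) = - \log{\left(\frac{32 \left(a + 1\right)^{5}}{59049} \right)} + C$.

At $a = \frac{7}{2}$ the integrand is identically $0$, so $I(\frac{7}{2}) = 0$. The closed form gives $0$, hence $C = 0$.

Setting $a = \frac{3}{2}$:
$$I = - \log{\left(\frac{3125}{59049} \right)}.$$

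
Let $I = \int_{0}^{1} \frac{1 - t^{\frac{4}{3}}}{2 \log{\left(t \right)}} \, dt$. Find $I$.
$- \frac{\log{\left(7 \right)}}{2} + \frac{\log{\left(3 \right)}}{2}$

Replace the exponent $\frac{4}{3}$ by a parameter $a$: let $I(a) = \int_{0}^{1} \frac{1 - t^{a}}{2 \log{\left(t \right)}} \, dt$.

Since $\dfrac{\partial}{\partial a}\,t^{a} = t^{a} \ln t$, the $\ln t$ in the denominator cancels and
$$\frac{dI}{da} = \int_{0}^{1} - \frac{1}{2} t^{a} \, dt = - \frac{1}{2} \left[\frac{t^{a+1}}{a+1}\right]_0^1 = - \frac{1}{2 a + 2}.$$

Integrating with respect to $a$ gives $I(a) = - \frac{\log{\left(a + 1 \right)}}{2} + C$.

At $a = 0$ the integrand is identically $0$, so $I(0) = 0$. The closed form gives $0$, hence $C = 0$.

Setting $a = \frac{4}{3}$:
$$I = - \frac{\log{\left(7 \right)}}{2} + \frac{\log{\left(3 \right)}}{2}.$$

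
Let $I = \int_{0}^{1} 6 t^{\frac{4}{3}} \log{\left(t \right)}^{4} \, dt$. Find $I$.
$\frac{34992}{16807}$

Start from the elementary integral
$$J(a) = \int_{0}^{1} 6 t^{a} \, dt = \frac{6}{a + 1}.$$

Differentiating under the integral sign brings down a factor of $\ln t$:
$$\frac{dJ}{da} = \int_{0}^{1} 6 t^{a} \log{\left(t \right)} \, dt = - \frac{6}{\left(a + 1\right)^{2}}.$$

Repeating $4$ times in total — each differentiation brings down another $\ln t$ — gives
$$\frac{d^{4}J}{da^{4}} = \int_{0}^{1} 6 t^{a} \log{\left(t \right)}^{4} \, dt = \frac{144}{\left(a + 1\right)^{5}},$$
and the integrand here is exactly the target integrand, so $I = \frac{144}{\left(a + 1\right)^{5}}$.

Setting $a = \frac{4}{3}$:
$$I = \frac{34992}{16807}.$$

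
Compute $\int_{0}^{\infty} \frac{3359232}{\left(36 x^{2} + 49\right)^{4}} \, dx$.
$\frac{87480 \pi}{823543}$

Recall the elementary integral
$$J(a) = \int_{0}^{\infty} \frac{2}{a^{2} + x^{2}} \, dx = \frac{\pi}{a}.$$

Differentiating under the integral sign with respect to $a$,
$$\frac{dJ}{da} = \int_{0}^{\infty} - \frac{4 a}{\left(a^{2} + x^{2}\right)^{2}} \, dx = - \frac{\pi}{a^{2}},$$
so $\int_{0}^{\infty} \frac{2}{\left(a^{2} + x^{2}\right)^{2}} \, dx = \frac{\pi}{2 a^{3}}$.

Repeating — each differentiation of $1/(x^2+a^2)^j$ produces $-2ja/(x^2+a^2)^{j+1}$ — and dividing through by $-2ja$ at each step yields, after $3$ differentiations in total,
$$\int_{0}^{\infty} \frac{2}{\left(a^{2} + x^{2}\right)^{4}} \, dx = \frac{5 \pi}{16 a^{7}}.$$

Setting $a = \frac{7}{6}$:
$$I = \frac{87480 \pi}{823543}.$$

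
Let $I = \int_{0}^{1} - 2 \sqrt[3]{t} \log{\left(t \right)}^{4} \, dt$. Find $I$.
$- \frac{729}{64}$

Consider the simpler parametrised integral
$$J(a) = \int_{0}^{1} - 2 t^{a} \, dt = - \frac{2}{a + 1}.$$

Differentiating under the integral sign brings down a factor of $\ln t$:
$$\frac{dJ}{da} = \int_{0}^{1} - 2 t^{a} \log{\left(t \right)} \, dt = \frac{2}{\left(a + 1\right)^{2}}.$$

Repeating $4$ times in total — each differentiation brings down another $\ln t$ — gives
$$\frac{d^{4}J}{da^{4}} = \int_{0}^{1} - 2 t^{a} \log{\left(t \right)}^{4} \, dt = - \frac{48}{\left(a + 1\right)^{5}},$$
and the integrand here is exactly the target integrand, so $I = - \frac{48}{\left(a + 1\right)^{5}}$.

Setting $a = \frac{1}{3}$:
$$I = - \frac{729}{64}.$$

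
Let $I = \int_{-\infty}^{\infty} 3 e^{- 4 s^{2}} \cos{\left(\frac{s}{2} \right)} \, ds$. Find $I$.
$\frac{3 \sqrt{\pi}}{2 e^{\frac{1}{64}}}$

Treat the cosine frequency as a parameter and define $I(b) = \int_{-\infty}^{\infty} 3 e^{- 4 s^{2}} \cos{\left(b s \right)} \, ds$.

Differentiating under the integral sign,
$$I'(b) = \int_{-\infty}^{\infty} - 3 s e^{- 4 s^{2}} \sin{\left(b s \right)} \, ds.$$

Integrate $\int_{-\infty}^{\infty} s \sin(b s)\, e^{- 4 s^{2}}\, ds$ by parts with $u = \sin(b s)$ and $dv = s\, e^{- 4 s^{2}}\, ds$, giving $v = - \frac{e^{- 4 s^{2}}}{8}$. The boundary term vanishes and
$$\int_{-\infty}^{\infty} s \sin(b s)\, e^{- 4 s^{2}}\, ds = \frac{b}{8} \int_{-\infty}^{\infty} \cos(b s)\, e^{- 4 s^{2}}\, ds,$$
so $I'(b) = - \frac{b}{8}\, I(b)$.

This is a separable first-order ODE; solving with the initial condition $I(0) = \int_{-\infty}^{\infty} 3 e^{- 4 s^{2}}\,ds = \frac{3 \sqrt{\pi}}{2}$ gives
$$I(b) = \frac{3 \sqrt{\pi} e^{- \frac{b^{2}}{16}}}{2}.$$

Setting $b = \frac{1}{2}$:
$$I = \frac{3 \sqrt{\pi}}{2 e^{\frac{1}{64}}}.$$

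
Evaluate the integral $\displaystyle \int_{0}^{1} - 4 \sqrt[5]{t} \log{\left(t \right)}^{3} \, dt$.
$\frac{625}{54}$

Start from the elementary integral
$$J(a) = \int_{0}^{1} - 4 t^{a} \, dt = - \frac{4}{a + 1}.$$

Differentiating under the integral sign brings down a factor of $\ln t$:
$$\frac{dJ}{da} = \int_{0}^{1} - 4 t^{a} \log{\left(t \right)} \, dt = \frac{4}{\left(a + 1\right)^{2}}.$$

Repeating $3$ times in total — each differentiation brings down another $\ln t$ — gives
$$\frac{d^{3}J}{da^{3}} = \int_{0}^{1} - 4 t^{a} \log{\left(t \right)}^{3} \, dt = \frac{24}{\left(a + 1\right)^{4}},$$
and the integrand here is exactly the target integrand, so $I = \frac{24}{\left(a + 1\right)^{4}}$.

Setting $a = \frac{1}{5}$:
$$I = \frac{625}{54}.$$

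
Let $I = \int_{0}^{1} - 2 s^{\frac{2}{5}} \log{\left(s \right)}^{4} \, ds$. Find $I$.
$- \frac{150000}{16807}$

Begin with the known integral
$$J(a) = \int_{0}^{1} - 2 s^{a} \, ds = - \frac{2}{a + 1}.$$

Differentiating under the integral sign brings down a factor of $\ln s$:
$$\frac{dJ}{da} = \int_{0}^{1} - 2 s^{a} \log{\left(s \right)} \, ds = \frac{2}{\left(a + 1\right)^{2}}.$$

Repeating $4$ times in total — each differentiation brings down another $\ln s$ — gives
$$\frac{d^{4}J}{da^{4}} = \int_{0}^{1} - 2 s^{a} \log{\left(s \right)}^{4} \, ds = - \frac{48}{\left(a + 1\right)^{5}},$$
and the integrand here is exactly the target integrand, so $I = - \frac{48}{\left(a + 1\right)^{5}}$.

Setting $a = \frac{2}{5}$:
$$I = - \frac{150000}{16807}.$$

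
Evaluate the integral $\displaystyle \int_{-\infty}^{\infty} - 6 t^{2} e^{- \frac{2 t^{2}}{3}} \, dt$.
$- \frac{9 \sqrt{6} \sqrt{\pi}}{4}$

Begin with the known integral
$$J(a) = \int_{-\infty}^{\infty} - 6 e^{- a t^{2}} \, dt = - \frac{6 \sqrt{\pi}}{\sqrt{a}}.$$

Differentiating under the integral sign brings down a factor of $(-t^2)$:
$$\frac{dJ}{da} = \int_{-\infty}^{\infty} 6 t^{2} e^{- a t^{2}} \, dt = \frac{3 \sqrt{\pi}}{a^{\frac{3}{2}}}.$$

The integral on the left is $-I$, so $I = - \frac{3 \sqrt{\pi}}{a^{\frac{3}{2}}}$.

Setting $a = \frac{2}{3}$:
$$I = - \frac{9 \sqrt{6} \sqrt{\pi}}{4}.$$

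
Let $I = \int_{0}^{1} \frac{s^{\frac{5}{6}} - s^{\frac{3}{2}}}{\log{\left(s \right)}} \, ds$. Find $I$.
$- \log{\left(15 \right)} + \log{\left(11 \right)}$

Consider the one-parameter family: let $I(a) = \int_{0}^{1} \frac{s^{\frac{5}{6}} - s^{a}}{\log{\left(s \right)}} \, ds$.

Since $\dfrac{\partial}{\partial a}\,s^{a} = s^{a} \ln s$, the $\ln s$ in the denominator cancels and
$$\frac{dI}{da} = \int_{0}^{1} -1 s^{a} \, ds = -1 \left[\frac{s^{a+1}}{a+1}\right]_0^1 = - \frac{1}{a + 1}.$$

Integrating with respect to $a$ gives $I(a) = - \log{\left(\frac{6 a}{11} + \frac{6}{11} \right)} + C$.

At $a = \frac{5}{6}$ the integrand is identically $0$, so $I(\frac{5}{6}) = 0$. The closed form gives $0$, hence $C = 0$.

Setting $a = \frac{3}{2}$:
$$I = - \log{\left(15 \right)} + \log{\left(11 \right)}.$$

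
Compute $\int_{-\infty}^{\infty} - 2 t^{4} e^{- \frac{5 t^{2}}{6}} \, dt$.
$- \frac{54 \sqrt{30} \sqrt{\pi}}{125}$

Begin with the known integral
$$J(a) = \int_{-\infty}^{\infty} - 2 e^{- a t^{2}} \, dt = - \frac{2 \sqrt{\pi}}{\sqrt{a}}.$$

Differentiating under the integral sign brings down a factor of $(-t^2)$:
$$\frac{dJ}{da} = \int_{-\infty}^{\infty} 2 t^{2} e^{- a t^{2}} \, dt = \frac{\sqrt{\pi}}{a^{\frac{3}{2}}}.$$

Repeating twice in total — each differentiation brings down another $(-t^2)$ — gives
$$\frac{d^{2}J}{da^{2}} = \int_{-\infty}^{\infty} - 2 t^{4} e^{- a t^{2}} \, dt = - \frac{3 \sqrt{\pi}}{2 a^{\frac{5}{2}}},$$
and the integrand here is exactly the target integrand, so $I = - \frac{3 \sqrt{\pi}}{2 a^{\frac{5}{2}}}$.

Setting $a = \frac{5}{6}$:
$$I = - \frac{54 \sqrt{30} \sqrt{\pi}}{125}.$$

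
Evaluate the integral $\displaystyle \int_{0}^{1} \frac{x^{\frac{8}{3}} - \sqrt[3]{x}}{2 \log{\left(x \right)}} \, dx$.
$- \log{\left(2 \right)} + \frac{\log{\left(11 \right)}}{2}$

Consider the one-parameter family: let $I(a) = \int_{0}^{1} \frac{x^{\frac{8}{3}} - x^{a}}{2 \log{\left(x \right)}} \, dx$.

Since $\dfrac{\partial}{\partial a}\,x^{a} = x^{a} \ln x$, the $\ln x$ in the denominator cancels and
$$\frac{dI}{da} = \int_{0}^{1} - \frac{1}{2} x^{a} \, dx = - \frac{1}{2} \left[\frac{x^{a+1}}{a+1}\right]_0^1 = - \frac{1}{2 a + 2}.$$

Integrating with respect to $a$ gives $I(a) = - \frac{\log{\left(a + 1 \right)}}{2} - \frac{\log{\left(3 \right)}}{2} + \frac{\log{\left(11 \right)}}{2} + C$.

At $a = \frac{8}{3}$ the integrand is identically $0$, so $I(\frac{8}{3}) = 0$. The closed form gives $0$, hence $C = 0$.

Setting $a = \frac{1}{3}$:
$$I = - \log{\left(2 \right)} + \frac{\log{\left(11 \right)}}{2}.$$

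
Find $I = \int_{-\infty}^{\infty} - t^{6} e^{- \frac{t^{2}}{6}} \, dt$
$- 405 \sqrt{6} \sqrt{\pi}$

Begin with the known integral
$$J(a) = \int_{-\infty}^{\infty} - e^{- a t^{2}} \, dt = - \frac{\sqrt{\pi}}{\sqrt{a}}.$$

Differentiating under the integral sign brings down a factor of $(-t^2)$:
$$\frac{dJ}{da} = \int_{-\infty}^{\infty} t^{2} e^{- a t^{2}} \, dt = \frac{\sqrt{\pi}}{2 a^{\frac{3}{2}}}.$$

Repeating $3$ times in total — each differentiation brings down another $(-t^2)$ — gives
$$\frac{d^{3}J}{da^{3}} = \int_{-\infty}^{\infty} t^{6} e^{- a t^{2}} \, dt = \frac{15 \sqrt{\pi}}{8 a^{\frac{7}{2}}},$$
and the integrand here is $(-1)^{3}$ times the target integrand, so $I = (-1)^{3}\,\frac{d^{3}J}{da^{3}} = - \frac{15 \sqrt{\pi}}{8 a^{\frac{7}{2}}}$.

Setting $a = \frac{1}{6}$:
$$I = - 405 \sqrt{6} \sqrt{\pi}.$$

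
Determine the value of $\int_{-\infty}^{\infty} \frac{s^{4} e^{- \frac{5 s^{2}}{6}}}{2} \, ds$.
$\frac{27 \sqrt{30} \sqrt{\pi}}{250}$

Start from the elementary integral
$$J(a) = \int_{-\infty}^{\infty} \frac{e^{- a s^{2}}}{2} \, ds = \frac{\sqrt{\pi}}{2 \sqrt{a}}.$$

Differentiating under the integral sign brings down a factor of $(-s^2)$:
$$\frac{dJ}{da} = \int_{-\infty}^{\infty} - \frac{s^{2} e^{- a s^{2}}}{2} \, ds = - \frac{\sqrt{\pi}}{4 a^{\frac{3}{2}}}.$$

Repeating twice in total — each differentiation brings down another $(-s^2)$ — gives
$$\frac{d^{2}J}{da^{2}} = \int_{-\infty}^{\infty} \frac{s^{4} e^{- a s^{2}}}{2} \, ds = \frac{3 \sqrt{\pi}}{8 a^{\frac{5}{2}}},$$
and the integrand here is exactly the target integrand, so $I = \frac{3 \sqrt{\pi}}{8 a^{\frac{5}{2}}}$.

Setting $a = \frac{5}{6}$:
$$I = \frac{27 \sqrt{30} \sqrt{\pi}}{250}.$$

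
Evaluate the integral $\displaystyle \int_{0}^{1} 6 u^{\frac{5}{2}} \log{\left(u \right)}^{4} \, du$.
$\frac{4608}{16807}$

Consider the simpler parametrised integral
$$J(a) = \int_{0}^{1} 6 u^{a} \, du = \frac{6}{a + 1}.$$

Differentiating under the integral sign brings down a factor of $\ln u$:
$$\frac{dJ}{da} = \int_{0}^{1} 6 u^{a} \log{\left(u \right)} \, du = - \frac{6}{\left(a + 1\right)^{2}}.$$

Repeating $4$ times in total — each differentiation brings down another $\ln u$ — gives
$$\frac{d^{4}J}{da^{4}} = \int_{0}^{1} 6 u^{a} \log{\left(u \right)}^{4} \, du = \frac{144}{\left(a + 1\right)^{5}},$$
and the integrand here is exactly the target integrand, so $I = \frac{144}{\left(a + 1\right)^{5}}$.

Setting $a = \frac{5}{2}$:
$$I = \frac{4608}{16807}.$$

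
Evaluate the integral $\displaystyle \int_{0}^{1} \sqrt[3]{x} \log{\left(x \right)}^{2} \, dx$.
$\frac{27}{32}$

Consider the simpler parametrised integral
$$J(a) = \int_{0}^{1} x^{a} \, dx = \frac{1}{a + 1}.$$

Differentiating under the integral sign brings down a factor of $\ln x$:
$$\frac{dJ}{da} = \int_{0}^{1} x^{a} \log{\left(x \right)} \, dx = - \frac{1}{\left(a + 1\right)^{2}}.$$

Repeating twice in total — each differentiation brings down another $\ln x$ — gives
$$\frac{d^{2}J}{da^{2}} = \int_{0}^{1} x^{a} \log{\left(x \right)}^{2} \, dx = \frac{2}{\left(a + 1\right)^{3}},$$
and the integrand here is exactly the target integrand, so $I = \frac{2}{\left(a + 1\right)^{3}}$.

Setting $a = \frac{1}{3}$:
$$I = \frac{27}{32}.$$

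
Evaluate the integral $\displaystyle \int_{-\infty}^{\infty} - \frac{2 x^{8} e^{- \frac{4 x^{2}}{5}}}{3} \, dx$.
$- \frac{21875 \sqrt{5} \sqrt{\pi}}{4096}$

Begin with the known integral
$$J(a) = \int_{-\infty}^{\infty} - \frac{2 e^{- a x^{2}}}{3} \, dx = - \frac{2 \sqrt{\pi}}{3 \sqrt{a}}.$$

Differentiating under the integral sign brings down a factor of $(-x^2)$:
$$\frac{dJ}{da} = \int_{-\infty}^{\infty} \frac{2 x^{2} e^{- a x^{2}}}{3} \, dx = \frac{\sqrt{\pi}}{3 a^{\frac{3}{2}}}.$$

Repeating $4$ times in total — each differentiation brings down another $(-x^2)$ — gives
$$\frac{d^{4}J}{da^{4}} = \int_{-\infty}^{\infty} - \frac{2 x^{8} e^{- a x^{2}}}{3} \, dx = - \frac{35 \sqrt{\pi}}{8 a^{\frac{9}{2}}},$$
and the integrand here is exactly the target integrand, so $I = - \frac{35 \sqrt{\pi}}{8 a^{\frac{9}{2}}}$.

Setting $a = \frac{4}{5}$:
$$I = - \frac{21875 \sqrt{5} \sqrt{\pi}}{4096}.$$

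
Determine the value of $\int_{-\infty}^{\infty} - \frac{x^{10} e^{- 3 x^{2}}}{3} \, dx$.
$- \frac{35 \sqrt{3} \sqrt{\pi}}{2592}$

Start from the elementary integral
$$J(a) = \int_{-\infty}^{\infty} - \frac{e^{- a x^{2}}}{3} \, dx = - \frac{\sqrt{\pi}}{3 \sqrt{a}}.$$

Differentiating under the integral sign brings down a factor of $(-x^2)$:
$$\frac{dJ}{da} = \int_{-\infty}^{\infty} \frac{x^{2} e^{- a x^{2}}}{3} \, dx = \frac{\sqrt{\pi}}{6 a^{\frac{3}{2}}}.$$

Repeating $5$ times in total — each differentiation brings down another $(-x^2)$ — gives
$$\frac{d^{5}J}{da^{5}} = \int_{-\infty}^{\infty} \frac{x^{10} e^{- a x^{2}}}{3} \, dx = \frac{315 \sqrt{\pi}}{32 a^{\frac{11}{2}}},$$
and the integrand here is $(-1)^{5}$ times the target integrand, so $I = (-1)^{5}\,\frac{d^{5}J}{da^{5}} = - \frac{315 \sqrt{\pi}}{32 a^{\frac{11}{2}}}$.

Setting $a = 3$:
$$I = - \frac{35 \sqrt{3} \sqrt{\pi}}{2592}.$$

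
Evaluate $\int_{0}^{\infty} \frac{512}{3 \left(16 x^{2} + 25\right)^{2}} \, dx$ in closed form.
$\frac{32 \pi}{375}$

Start from the standard arctangent integral
$$J(a) = \int_{0}^{\infty} \frac{2}{3 \left(a^{2} + x^{2}\right)} \, dx = \frac{\pi}{3 a}.$$

Differentiating under the integral sign with respect to $a$,
$$\frac{dJ}{da} = \int_{0}^{\infty} - \frac{4 a}{3 \left(a^{2} + x^{2}\right)^{2}} \, dx = - \frac{\pi}{3 a^{2}},$$
so $\int_{0}^{\infty} \frac{2}{3 \left(a^{2} + x^{2}\right)^{2}} \, dx = \frac{\pi}{6 a^{3}}$.

Setting $a = \frac{5}{4}$:
$$I = \frac{32 \pi}{375}.$$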